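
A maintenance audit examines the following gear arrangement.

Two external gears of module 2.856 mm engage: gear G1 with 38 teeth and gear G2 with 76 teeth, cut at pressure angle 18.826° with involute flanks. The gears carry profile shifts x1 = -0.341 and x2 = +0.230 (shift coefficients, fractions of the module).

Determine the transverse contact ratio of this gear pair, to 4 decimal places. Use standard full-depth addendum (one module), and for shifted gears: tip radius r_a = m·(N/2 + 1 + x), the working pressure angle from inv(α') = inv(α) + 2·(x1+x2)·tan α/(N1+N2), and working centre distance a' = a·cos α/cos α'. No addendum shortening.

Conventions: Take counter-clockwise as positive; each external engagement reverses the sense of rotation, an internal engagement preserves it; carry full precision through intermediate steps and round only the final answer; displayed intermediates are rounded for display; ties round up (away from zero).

1.8704

topology: single-mesh involute geometry — m = 2.856, 38T/76T pair
base radii: r_b1 = 51.361035, r_b2 = 102.722069
tip radii: r_a1 = 56.146104, r_a2 = 112.040880
inv(α') = inv(18.826°) + 2·(-0.341+0.230)·tan α/(38+76) = 0.01169461  ⇒  α' = 18.49242°
a' = a·cos α / cos α' = 162.7920·cos 18.826°/cos 18.49242° = 162.472262
action lengths: √(r_a1²−r_b1²) = 22.681030, √(r_a2²−r_b2²) = 44.736286
base pitch p_b = π·m·cos α = 8.492392
CR = (22.681030 + 44.736286 − 162.472262·sin 18.49242°)/8.492392 = 1.870437
contact ratio ≈ 1.8704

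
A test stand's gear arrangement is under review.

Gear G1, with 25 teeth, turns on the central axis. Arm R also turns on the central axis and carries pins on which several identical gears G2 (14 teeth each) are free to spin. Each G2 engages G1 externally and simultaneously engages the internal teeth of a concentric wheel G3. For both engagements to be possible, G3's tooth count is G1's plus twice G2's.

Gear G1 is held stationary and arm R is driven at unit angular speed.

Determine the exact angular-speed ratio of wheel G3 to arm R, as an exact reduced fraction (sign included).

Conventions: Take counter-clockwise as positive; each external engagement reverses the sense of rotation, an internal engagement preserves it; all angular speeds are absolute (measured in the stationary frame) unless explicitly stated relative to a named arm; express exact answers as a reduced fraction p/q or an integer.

planetary set (25T centre, 14T on arm, 53T internal) — Willis relation
ring teeth: 25 + 2·14 = 53
25(ω_sun−ω_arm) = −53(ω_ring−ω_arm),  ω_sun = 0, ω_arm = 1
ω_ring = 1 − (25/53)(0−1) = 78/53
ω_out/ω_in = 78/53

78/53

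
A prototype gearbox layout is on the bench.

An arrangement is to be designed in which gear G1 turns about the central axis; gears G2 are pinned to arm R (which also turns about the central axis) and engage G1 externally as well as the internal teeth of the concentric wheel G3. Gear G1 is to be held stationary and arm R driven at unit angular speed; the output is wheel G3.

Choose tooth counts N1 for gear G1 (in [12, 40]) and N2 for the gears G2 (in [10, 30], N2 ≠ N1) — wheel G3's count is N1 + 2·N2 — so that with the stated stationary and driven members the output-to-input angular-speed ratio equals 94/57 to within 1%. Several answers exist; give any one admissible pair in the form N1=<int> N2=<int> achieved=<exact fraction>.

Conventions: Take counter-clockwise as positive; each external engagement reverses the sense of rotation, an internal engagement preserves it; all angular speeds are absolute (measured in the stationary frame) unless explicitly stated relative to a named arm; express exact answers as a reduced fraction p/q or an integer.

planetary set to be sized for 94/57 (Willis relation)
Willis with ω_sun = 0: ω_ring/ω_arm = (N1+N3)/N3; set equal to 94/57  ⇒  N3/N1 = 1/(94/57 − 1) = 57/37
N3 = N1 + 2·N2  ⇒  N2/N1 = (N3/N1 − 1)/2 = (57/37 − 1)/2 = 10/37
smallest multiple with N1 ≥ 12 and N2 ≥ 10: k = 1  ⇒  N1 = 1·37 = 37, N2 = 1·10 = 10 (N1 ≤ 40, N2 ≤ 30, N2 ≠ N1 ✓), N3 = 37 + 2·10 = 57
check: (N1+N3)/N3 with N1 = 37, N3 = 57 gives 94/57; |achieved − target| = 0 ≤ 47/2850 ✓

N1=37 N2=10 achieved=94/57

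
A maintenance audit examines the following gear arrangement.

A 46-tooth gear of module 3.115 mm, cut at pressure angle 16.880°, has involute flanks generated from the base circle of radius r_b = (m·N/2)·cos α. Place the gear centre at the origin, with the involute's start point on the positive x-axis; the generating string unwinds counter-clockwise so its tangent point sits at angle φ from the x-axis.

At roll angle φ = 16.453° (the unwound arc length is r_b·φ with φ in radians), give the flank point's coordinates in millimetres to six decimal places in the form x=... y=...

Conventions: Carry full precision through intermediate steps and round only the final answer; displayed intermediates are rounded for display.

recognized (one wheel, involute flank): single-mesh tooth geometry, m = 3.115, N = 46
pitch radius r_p = m·N/2 = 3.115·46/2 = 71.645000
base radius r_b = r_p·cos α = 71.645000·cos 16.880° = 68.558175
roll angle φ = 16.453° = 0.28715902 rad
x = r_b·(cos φ + φ·sin φ) = 71.326834
y = r_b·(sin φ − φ·cos φ) = 0.536686

x=71.326834 y=0.536686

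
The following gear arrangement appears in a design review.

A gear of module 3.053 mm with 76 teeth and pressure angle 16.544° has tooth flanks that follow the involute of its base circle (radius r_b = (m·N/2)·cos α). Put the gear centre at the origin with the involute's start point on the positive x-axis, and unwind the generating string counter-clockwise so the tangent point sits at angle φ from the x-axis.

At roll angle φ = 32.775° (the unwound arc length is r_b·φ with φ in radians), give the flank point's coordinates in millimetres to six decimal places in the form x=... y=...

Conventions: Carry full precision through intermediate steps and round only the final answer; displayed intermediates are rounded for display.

x=127.944822 y=6.714432

recognized (one wheel, involute flank): single-mesh tooth geometry, m = 3.053, N = 76
pitch radius r_p = m·N/2 = 3.053·76/2 = 116.014000
base radius r_b = r_p·cos α = 116.014000·cos 16.544° = 111.211176
roll angle φ = 32.775° = 0.57203166 rad
x = r_b·(cos φ + φ·sin φ) = 127.944822
y = r_b·(sin φ − φ·cos φ) = 6.714432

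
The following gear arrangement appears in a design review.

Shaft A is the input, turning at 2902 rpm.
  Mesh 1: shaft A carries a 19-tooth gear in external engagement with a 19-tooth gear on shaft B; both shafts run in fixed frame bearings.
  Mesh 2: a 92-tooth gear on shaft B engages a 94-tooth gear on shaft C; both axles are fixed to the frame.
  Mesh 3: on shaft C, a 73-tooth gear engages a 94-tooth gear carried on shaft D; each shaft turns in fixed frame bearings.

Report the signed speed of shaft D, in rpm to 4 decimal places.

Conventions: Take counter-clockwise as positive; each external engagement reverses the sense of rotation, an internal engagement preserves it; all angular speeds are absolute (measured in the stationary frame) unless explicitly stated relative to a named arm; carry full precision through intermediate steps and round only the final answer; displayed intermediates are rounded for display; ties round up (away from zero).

-2205.7302 rpm

class = fixed-axis compound train [3 meshes; 3 ratios multiply, 3 sense flips]
mesh 1 [19T→19T]: ω = 2902.0000×19/19 = 2902.0000 rpm, sense flips to −
mesh 2 [92T→94T]: ω = 2902.0000×92/94 = 2840.2553 rpm, sense flips to +
mesh 3 [73T→94T]: ω = 2840.2553×73/94 = 2205.7302 rpm, sense flips to −
signed output speed = -2205.7302 rpm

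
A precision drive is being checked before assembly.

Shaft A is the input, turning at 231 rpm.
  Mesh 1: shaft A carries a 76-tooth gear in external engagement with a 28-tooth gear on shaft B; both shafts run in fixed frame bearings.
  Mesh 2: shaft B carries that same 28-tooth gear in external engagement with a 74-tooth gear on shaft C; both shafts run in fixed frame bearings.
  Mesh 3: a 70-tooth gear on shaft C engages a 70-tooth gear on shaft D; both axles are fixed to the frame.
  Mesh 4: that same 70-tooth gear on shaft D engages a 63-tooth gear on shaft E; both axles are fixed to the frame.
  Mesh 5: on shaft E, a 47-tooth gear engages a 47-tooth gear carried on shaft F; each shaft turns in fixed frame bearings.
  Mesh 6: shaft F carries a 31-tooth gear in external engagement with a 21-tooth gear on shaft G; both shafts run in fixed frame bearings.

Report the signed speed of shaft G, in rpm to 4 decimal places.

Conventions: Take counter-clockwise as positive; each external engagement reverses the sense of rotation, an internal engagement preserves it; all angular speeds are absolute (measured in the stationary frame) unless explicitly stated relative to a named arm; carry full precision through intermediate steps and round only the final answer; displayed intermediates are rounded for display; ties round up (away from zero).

6-mesh fixed-axis compound train (all bearings frame-fixed)
mesh 1 [76T→28T]: ω = 231.0000×76/28 = 627.0000 rpm, sense flips to −
mesh 2 [28T→74T]: ω = 627.0000×28/74 = 237.2432 rpm, sense flips to +
mesh 3 [70T→70T]: ω = 237.2432×70/70 = 237.2432 rpm, sense flips to −
mesh 4 [70T→63T]: ω = 237.2432×70/63 = 263.6036 rpm, sense flips to +
mesh 5 [47T→47T]: ω = 263.6036×47/47 = 263.6036 rpm, sense flips to −
mesh 6 [31T→21T]: ω = 263.6036×31/21 = 389.1291 rpm, sense flips to +
signed output speed = +389.1291 rpm

+389.1291 rpm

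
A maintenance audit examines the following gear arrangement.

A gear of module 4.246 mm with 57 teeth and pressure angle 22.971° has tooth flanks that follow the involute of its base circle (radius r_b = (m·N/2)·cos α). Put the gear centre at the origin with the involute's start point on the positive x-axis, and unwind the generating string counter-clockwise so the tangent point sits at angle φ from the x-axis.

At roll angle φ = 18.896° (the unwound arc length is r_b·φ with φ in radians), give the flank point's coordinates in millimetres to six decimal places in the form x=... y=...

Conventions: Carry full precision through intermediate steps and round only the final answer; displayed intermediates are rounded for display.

x=117.310474 y=1.317752

recognized (one wheel, involute flank): single-mesh tooth geometry, m = 4.246, N = 57
pitch radius r_p = m·N/2 = 4.246·57/2 = 121.011000
base radius r_b = r_p·cos α = 121.011000·cos 22.971° = 111.415131
roll angle φ = 18.896° = 0.32979742 rad
x = r_b·(cos φ + φ·sin φ) = 117.310474
y = r_b·(sin φ − φ·cos φ) = 1.317752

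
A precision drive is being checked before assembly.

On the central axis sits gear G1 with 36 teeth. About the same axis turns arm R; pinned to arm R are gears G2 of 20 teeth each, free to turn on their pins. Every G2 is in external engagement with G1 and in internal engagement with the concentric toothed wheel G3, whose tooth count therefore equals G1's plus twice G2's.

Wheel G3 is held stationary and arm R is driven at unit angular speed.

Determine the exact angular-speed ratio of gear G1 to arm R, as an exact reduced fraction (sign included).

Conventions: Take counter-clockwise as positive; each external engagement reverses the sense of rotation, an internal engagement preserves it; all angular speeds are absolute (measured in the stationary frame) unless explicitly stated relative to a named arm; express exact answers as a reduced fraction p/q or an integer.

class = planetary set [G3 = 36+2·20 = 76; Willis about the carrier]
ring teeth: 36 + 2·20 = 76
36(ω_sun−ω_arm) = −76(ω_ring−ω_arm),  ω_ring = 0, ω_arm = 1
ω_sun = 1 − (76/36)(0−1) = 28/9
ω_out/ω_in = 28/9

28/9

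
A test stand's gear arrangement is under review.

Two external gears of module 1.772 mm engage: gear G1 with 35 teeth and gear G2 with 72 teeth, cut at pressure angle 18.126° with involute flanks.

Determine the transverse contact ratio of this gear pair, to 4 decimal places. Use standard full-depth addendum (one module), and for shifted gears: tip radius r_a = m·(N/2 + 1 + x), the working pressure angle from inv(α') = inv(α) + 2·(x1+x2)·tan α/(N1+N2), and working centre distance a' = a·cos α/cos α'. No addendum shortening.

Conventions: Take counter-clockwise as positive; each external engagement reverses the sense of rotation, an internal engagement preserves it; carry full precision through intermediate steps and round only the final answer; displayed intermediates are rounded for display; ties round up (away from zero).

recognized (one external pair, fixed centres): single-mesh tooth geometry, m = 1.772, N1 = 35, N2 = 72
base radii: r_b1 = 29.471118, r_b2 = 60.626300
tip radii: r_a1 = 32.782000, r_a2 = 65.564000
no profile shift: α' = α, a' = a
action lengths: √(r_a1²−r_b1²) = 14.356627, √(r_a2²−r_b2²) = 24.961768
base pitch p_b = π·m·cos α = 5.290643
CR = (14.356627 + 24.961768 − 94.802000·sin 18.12600°)/5.290643 = 1.857007
contact ratio ≈ 1.8570

1.8570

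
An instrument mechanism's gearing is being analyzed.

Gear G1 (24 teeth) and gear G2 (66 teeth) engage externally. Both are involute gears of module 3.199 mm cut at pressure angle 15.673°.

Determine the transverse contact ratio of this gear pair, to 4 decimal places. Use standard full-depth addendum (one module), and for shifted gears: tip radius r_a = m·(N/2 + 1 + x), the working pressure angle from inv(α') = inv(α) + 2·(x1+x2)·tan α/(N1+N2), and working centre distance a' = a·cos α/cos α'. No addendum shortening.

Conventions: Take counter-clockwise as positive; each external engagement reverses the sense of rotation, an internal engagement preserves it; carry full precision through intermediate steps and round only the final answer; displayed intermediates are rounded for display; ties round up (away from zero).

topology: single-mesh involute geometry — m = 3.199, 24T/66T pair
base radii: r_b1 = 36.960702, r_b2 = 101.641930
tip radii: r_a1 = 41.587000, r_a2 = 108.766000
no profile shift: α' = α, a' = a
action lengths: √(r_a1²−r_b1²) = 19.062662, √(r_a2²−r_b2²) = 38.716416
base pitch p_b = π·m·cos α = 9.676289
CR = (19.062662 + 38.716416 − 143.955000·sin 15.67300°)/9.676289 = 1.952205
contact ratio ≈ 1.9522

1.9522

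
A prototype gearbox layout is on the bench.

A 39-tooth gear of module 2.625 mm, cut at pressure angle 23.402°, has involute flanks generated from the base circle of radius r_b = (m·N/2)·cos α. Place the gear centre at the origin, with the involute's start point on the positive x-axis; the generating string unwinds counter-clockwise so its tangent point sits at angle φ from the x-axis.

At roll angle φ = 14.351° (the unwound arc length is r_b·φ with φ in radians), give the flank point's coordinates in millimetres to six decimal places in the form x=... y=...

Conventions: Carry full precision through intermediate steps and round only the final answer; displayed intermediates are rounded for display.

recognized (one wheel, involute flank): single-mesh tooth geometry, m = 2.625, N = 39
pitch radius r_p = m·N/2 = 2.625·39/2 = 51.187500
base radius r_b = r_p·cos α = 51.187500·cos 23.402° = 46.976855
roll angle φ = 14.351° = 0.25047220 rad
x = r_b·(cos φ + φ·sin φ) = 48.427402
y = r_b·(sin φ − φ·cos φ) = 0.244520

x=48.427402 y=0.244520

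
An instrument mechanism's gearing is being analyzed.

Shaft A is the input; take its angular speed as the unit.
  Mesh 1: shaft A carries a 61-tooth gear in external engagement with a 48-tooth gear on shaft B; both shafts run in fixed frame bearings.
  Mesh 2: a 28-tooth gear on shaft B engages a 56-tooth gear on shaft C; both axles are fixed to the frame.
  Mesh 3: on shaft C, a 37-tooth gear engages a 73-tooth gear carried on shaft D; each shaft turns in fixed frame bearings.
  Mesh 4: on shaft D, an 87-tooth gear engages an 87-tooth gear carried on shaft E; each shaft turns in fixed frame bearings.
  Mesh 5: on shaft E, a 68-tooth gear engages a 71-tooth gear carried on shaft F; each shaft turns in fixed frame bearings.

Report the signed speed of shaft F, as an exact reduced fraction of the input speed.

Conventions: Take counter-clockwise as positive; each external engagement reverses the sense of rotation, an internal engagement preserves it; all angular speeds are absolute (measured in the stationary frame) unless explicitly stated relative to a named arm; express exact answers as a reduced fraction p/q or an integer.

-38369/124392

5-mesh fixed-axis compound train (all bearings frame-fixed)
mesh 1 [61T→48T]: |ω|/ω_in = 1×61/48 = 61/48, sense flips to −
mesh 2 [28T→56T]: |ω|/ω_in = (61/48)×28/56 = 61/96, sense flips to +
mesh 3 [37T→73T]: |ω|/ω_in = (61/96)×37/73 = 2257/7008, sense flips to −
mesh 4 [87T→87T]: |ω|/ω_in = (2257/7008)×87/87 = 2257/7008, sense flips to +
mesh 5 [68T→71T]: |ω|/ω_in = (2257/7008)×68/71 = 38369/124392, sense flips to −
signed output speed (× input speed) = -38369/124392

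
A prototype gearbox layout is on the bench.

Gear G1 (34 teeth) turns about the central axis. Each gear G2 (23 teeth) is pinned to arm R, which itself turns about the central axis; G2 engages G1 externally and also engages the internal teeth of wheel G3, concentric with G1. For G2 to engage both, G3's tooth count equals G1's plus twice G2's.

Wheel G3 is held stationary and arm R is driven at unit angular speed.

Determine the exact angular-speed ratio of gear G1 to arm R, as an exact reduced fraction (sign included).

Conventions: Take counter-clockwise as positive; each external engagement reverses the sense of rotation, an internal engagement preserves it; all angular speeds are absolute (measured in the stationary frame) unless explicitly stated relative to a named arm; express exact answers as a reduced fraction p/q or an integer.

57/17

topology: planetary set — G1 34T / G2 23T / G3 80T, arm = carrier (Willis)
ring teeth: 34 + 2·23 = 80
34(ω_sun−ω_arm) = −80(ω_ring−ω_arm),  ω_ring = 0, ω_arm = 1
ω_sun = 1 − (80/34)(0−1) = 57/17
ω_out/ω_in = 57/17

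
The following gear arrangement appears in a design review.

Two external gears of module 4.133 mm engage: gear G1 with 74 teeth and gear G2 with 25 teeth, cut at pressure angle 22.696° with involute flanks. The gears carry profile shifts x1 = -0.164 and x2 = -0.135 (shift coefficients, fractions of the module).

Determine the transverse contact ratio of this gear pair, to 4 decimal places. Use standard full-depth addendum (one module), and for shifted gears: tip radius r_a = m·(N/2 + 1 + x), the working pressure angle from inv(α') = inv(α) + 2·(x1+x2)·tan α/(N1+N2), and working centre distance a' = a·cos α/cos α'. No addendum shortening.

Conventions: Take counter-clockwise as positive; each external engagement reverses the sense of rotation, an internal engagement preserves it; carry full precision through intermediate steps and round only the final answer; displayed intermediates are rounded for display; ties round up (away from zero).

1.6494

topology: single-mesh involute geometry — m = 4.133, 74T/25T pair
base radii: r_b1 = 141.079567, r_b2 = 47.662016
tip radii: r_a1 = 156.376188, r_a2 = 55.237545
inv(α') = inv(22.696°) + 2·(-0.164-0.135)·tan α/(74+25) = 0.01958085  ⇒  α' = 21.83260°
a' = a·cos α / cos α' = 204.5835·cos 22.696°/cos 21.83260° = 203.325203
action lengths: √(r_a1²−r_b1²) = 67.454192, √(r_a2²−r_b2²) = 27.919861
base pitch p_b = π·m·cos α = 11.978771
CR = (67.454192 + 27.919861 − 203.325203·sin 21.83260°)/11.978771 = 1.649437
contact ratio ≈ 1.6494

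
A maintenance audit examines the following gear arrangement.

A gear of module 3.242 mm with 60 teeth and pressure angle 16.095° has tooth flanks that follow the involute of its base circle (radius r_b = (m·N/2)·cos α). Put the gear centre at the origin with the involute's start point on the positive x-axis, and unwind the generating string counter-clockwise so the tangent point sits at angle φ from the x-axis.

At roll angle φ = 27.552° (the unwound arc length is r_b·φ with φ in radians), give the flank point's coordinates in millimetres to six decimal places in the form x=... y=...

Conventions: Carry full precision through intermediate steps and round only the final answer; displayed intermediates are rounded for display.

x=103.635491 y=3.384255

single-mesh involute tooth geometry (60T wheel at module 3.242)
pitch radius r_p = m·N/2 = 3.242·60/2 = 97.260000
base radius r_b = r_p·cos α = 97.260000·cos 16.095° = 93.447734
roll angle φ = 27.552° = 0.48087312 rad
x = r_b·(cos φ + φ·sin φ) = 103.635491
y = r_b·(sin φ − φ·cos φ) = 3.384255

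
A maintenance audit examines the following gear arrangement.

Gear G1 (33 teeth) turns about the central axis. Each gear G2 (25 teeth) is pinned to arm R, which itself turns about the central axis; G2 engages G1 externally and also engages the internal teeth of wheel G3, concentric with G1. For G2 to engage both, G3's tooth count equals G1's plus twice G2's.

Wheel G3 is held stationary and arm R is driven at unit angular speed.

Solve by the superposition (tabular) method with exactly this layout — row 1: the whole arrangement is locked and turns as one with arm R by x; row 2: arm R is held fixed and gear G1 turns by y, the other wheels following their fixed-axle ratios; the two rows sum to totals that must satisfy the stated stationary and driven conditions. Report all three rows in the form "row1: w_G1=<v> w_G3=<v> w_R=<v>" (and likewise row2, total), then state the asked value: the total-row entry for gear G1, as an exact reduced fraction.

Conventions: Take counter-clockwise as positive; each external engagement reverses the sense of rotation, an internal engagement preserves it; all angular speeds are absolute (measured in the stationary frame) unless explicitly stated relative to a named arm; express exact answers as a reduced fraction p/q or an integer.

row1: w_G1=1 w_G3=1 w_R=1
row2: w_G1=83/33 w_G3=-1 w_R=0
total: w_G1=116/33 w_G3=0 w_R=1
asked value: 116/33

class = planetary set [G3 = 33+2·25 = 83; Willis about the carrier]
row 1: whole set turns with the arm by x
row 2 — arm fixed, fixed-axis ratios: sun y, ring −(33/83)·y, arm 0
boundary: total ω_ring = x − (33/83)·y = 0 and total ω_arm = x = 1  ⇒  y = 83/33, x = 1
row 2 ring = −(33/83)·83/33 = -1
totals (row 1 + row 2): sun 1 + 83/33 = 116/33, ring 1 + (-1) = 0, arm 1 + 0 = 1
asked cell (total, sun) = 116/33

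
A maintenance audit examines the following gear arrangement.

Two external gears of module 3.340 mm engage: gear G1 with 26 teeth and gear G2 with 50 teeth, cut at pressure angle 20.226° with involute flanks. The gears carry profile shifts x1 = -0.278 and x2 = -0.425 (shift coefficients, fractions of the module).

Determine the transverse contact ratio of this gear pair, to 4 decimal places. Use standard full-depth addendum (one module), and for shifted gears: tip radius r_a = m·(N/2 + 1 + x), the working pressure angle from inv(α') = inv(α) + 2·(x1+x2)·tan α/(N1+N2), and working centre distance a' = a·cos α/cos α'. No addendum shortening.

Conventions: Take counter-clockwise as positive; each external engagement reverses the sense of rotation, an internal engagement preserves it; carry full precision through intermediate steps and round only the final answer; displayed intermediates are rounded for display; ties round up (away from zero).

recognized (one external pair, fixed centres): single-mesh tooth geometry, m = 3.340, N1 = 26, N2 = 50
base radii: r_b1 = 40.742559, r_b2 = 78.351076
tip radii: r_a1 = 45.831480, r_a2 = 85.420500
inv(α') = inv(20.226°) + 2·(-0.278-0.425)·tan α/(26+50) = 0.00861716  ⇒  α' = 16.74618°
a' = a·cos α / cos α' = 126.9200·cos 20.226°/cos 16.74618° = 124.368014
action lengths: √(r_a1²−r_b1²) = 20.989722, √(r_a2²−r_b2²) = 34.026031
base pitch p_b = π·m·cos α = 9.845887
CR = (20.989722 + 34.026031 − 124.368014·sin 16.74618°)/9.845887 = 1.948152
contact ratio ≈ 1.9482

1.9482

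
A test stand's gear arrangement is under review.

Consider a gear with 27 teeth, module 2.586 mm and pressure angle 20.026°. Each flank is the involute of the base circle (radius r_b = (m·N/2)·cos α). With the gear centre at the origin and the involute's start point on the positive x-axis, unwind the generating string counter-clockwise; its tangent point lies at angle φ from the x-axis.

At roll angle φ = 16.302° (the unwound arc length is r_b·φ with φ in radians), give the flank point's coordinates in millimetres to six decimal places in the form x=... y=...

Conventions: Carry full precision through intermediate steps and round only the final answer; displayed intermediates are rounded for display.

recognized (one wheel, involute flank): single-mesh tooth geometry, m = 2.586, N = 27
pitch radius r_p = m·N/2 = 2.586·27/2 = 34.911000
base radius r_b = r_p·cos α = 34.911000·cos 20.026° = 32.800187
roll angle φ = 16.302° = 0.28452357 rad
x = r_b·(cos φ + φ·sin φ) = 34.101086
y = r_b·(sin φ − φ·cos φ) = 0.249799

x=34.101086 y=0.249799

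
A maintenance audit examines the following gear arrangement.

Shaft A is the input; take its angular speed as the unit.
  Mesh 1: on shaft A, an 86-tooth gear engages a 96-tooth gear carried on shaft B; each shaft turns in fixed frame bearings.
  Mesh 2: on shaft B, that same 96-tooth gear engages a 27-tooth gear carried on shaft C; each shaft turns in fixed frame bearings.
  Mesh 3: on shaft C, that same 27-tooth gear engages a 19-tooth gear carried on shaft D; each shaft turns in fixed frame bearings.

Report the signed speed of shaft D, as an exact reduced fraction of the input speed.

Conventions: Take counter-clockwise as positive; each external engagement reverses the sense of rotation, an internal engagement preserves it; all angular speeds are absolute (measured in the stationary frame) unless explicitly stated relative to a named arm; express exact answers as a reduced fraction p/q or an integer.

3-mesh fixed-axis compound train (all bearings frame-fixed)
mesh 1 [86T→96T]: |ω|/ω_in = 1×86/96 = 43/48, sense flips to −
mesh 2 [96T→27T]: |ω|/ω_in = (43/48)×96/27 = 86/27, sense flips to +
mesh 3 [27T→19T]: |ω|/ω_in = (86/27)×27/19 = 86/19, sense flips to −
signed output speed (× input speed) = -86/19

-86/19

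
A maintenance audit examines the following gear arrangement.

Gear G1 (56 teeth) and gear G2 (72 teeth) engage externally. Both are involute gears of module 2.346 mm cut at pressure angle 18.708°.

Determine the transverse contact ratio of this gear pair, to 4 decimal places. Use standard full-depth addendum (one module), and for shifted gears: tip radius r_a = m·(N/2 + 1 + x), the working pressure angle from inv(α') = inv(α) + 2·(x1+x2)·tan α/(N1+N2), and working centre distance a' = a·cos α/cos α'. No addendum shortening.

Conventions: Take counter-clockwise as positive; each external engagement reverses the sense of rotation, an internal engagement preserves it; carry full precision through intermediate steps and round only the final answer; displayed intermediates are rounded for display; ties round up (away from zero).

1.8716

recognized (one external pair, fixed centres): single-mesh tooth geometry, m = 2.346, N1 = 56, N2 = 72
base radii: r_b1 = 62.217408, r_b2 = 79.993810
tip radii: r_a1 = 68.034000, r_a2 = 86.802000
no profile shift: α' = α, a' = a
action lengths: √(r_a1²−r_b1²) = 27.524886, √(r_a2²−r_b2²) = 33.698333
base pitch p_b = π·m·cos α = 6.980777
CR = (27.524886 + 33.698333 − 150.144000·sin 18.70800°)/6.980777 = 1.871603
contact ratio ≈ 1.8716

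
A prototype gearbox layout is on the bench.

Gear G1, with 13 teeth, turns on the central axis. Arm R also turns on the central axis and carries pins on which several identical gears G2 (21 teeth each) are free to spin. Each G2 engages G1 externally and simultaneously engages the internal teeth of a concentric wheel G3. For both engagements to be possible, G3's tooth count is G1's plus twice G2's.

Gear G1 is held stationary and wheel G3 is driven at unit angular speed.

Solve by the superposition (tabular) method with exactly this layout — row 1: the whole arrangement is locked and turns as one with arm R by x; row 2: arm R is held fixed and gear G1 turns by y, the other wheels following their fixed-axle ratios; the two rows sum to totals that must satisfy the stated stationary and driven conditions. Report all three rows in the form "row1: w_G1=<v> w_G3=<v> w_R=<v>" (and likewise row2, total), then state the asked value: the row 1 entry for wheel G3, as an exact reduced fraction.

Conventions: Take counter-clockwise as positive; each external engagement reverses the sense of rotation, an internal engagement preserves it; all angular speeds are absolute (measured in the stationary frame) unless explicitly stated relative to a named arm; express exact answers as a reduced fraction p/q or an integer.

row1: w_G1=55/68 w_G3=55/68 w_R=55/68
row2: w_G1=-55/68 w_G3=13/68 w_R=0
total: w_G1=0 w_G3=1 w_R=55/68
asked value: 55/68

class = planetary set [G3 = 13+2·21 = 55; Willis about the carrier]
row 1 (train locked, turned with arm): all members turn x
superposition row 2 [arm held]: sun y, ring −(13/55)·y, arm 0
boundary: total ω_sun = x + y = 0 and total ω_ring = x − (13/55)·y = 1  ⇒  y = -55/68, x = 55/68
row 2 ring = −(13/55)·(-55/68) = 13/68
totals (row 1 + row 2): sun 55/68 + (-55/68) = 0, ring 55/68 + 13/68 = 1, arm 55/68 + 0 = 55/68
asked cell (row1, ring) = 55/68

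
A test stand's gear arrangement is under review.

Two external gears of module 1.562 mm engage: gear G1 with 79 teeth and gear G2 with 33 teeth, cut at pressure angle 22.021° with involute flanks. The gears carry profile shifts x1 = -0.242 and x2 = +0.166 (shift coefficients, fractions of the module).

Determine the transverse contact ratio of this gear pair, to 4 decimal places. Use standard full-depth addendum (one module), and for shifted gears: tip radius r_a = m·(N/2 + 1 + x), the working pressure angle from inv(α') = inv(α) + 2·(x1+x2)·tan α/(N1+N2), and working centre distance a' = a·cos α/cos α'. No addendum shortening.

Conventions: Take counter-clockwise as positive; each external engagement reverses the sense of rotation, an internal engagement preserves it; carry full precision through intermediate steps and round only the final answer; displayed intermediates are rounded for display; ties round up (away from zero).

1.6388

class = single-mesh tooth geometry [involute pair 79T × 33T, m = 1.562]
base radii: r_b1 = 57.197841, r_b2 = 23.892769
tip radii: r_a1 = 62.882996, r_a2 = 27.594292
inv(α') = inv(22.021°) + 2·(-0.242+0.166)·tan α/(79+33) = 0.01956478  ⇒  α' = 21.82686°
a' = a·cos α / cos α' = 87.4720·cos 22.021°/cos 21.82686° = 87.352789
action lengths: √(r_a1²−r_b1²) = 26.128110, √(r_a2²−r_b2²) = 13.805091
base pitch p_b = π·m·cos α = 4.549173
CR = (26.128110 + 13.805091 − 87.352789·sin 21.82686°)/4.549173 = 1.638796
contact ratio ≈ 1.6388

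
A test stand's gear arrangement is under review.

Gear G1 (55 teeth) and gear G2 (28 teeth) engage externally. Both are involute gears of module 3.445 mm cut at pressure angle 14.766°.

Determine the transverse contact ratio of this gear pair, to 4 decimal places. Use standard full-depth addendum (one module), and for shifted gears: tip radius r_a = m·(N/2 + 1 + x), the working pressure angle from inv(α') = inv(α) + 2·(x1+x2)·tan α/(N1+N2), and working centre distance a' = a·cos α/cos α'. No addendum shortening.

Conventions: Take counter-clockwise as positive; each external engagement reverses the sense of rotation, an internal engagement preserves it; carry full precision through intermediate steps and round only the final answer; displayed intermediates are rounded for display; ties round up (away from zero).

2.0198

recognized (one external pair, fixed centres): single-mesh tooth geometry, m = 3.445, N1 = 55, N2 = 28
base radii: r_b1 = 91.608775, r_b2 = 46.637195
tip radii: r_a1 = 98.182500, r_a2 = 51.675000
no profile shift: α' = α, a' = a
action lengths: √(r_a1²−r_b1²) = 35.321885, √(r_a2²−r_b2²) = 22.254835
base pitch p_b = π·m·cos α = 10.465362
CR = (35.321885 + 22.254835 − 142.967500·sin 14.76600°)/10.465362 = 2.019835
contact ratio ≈ 2.0198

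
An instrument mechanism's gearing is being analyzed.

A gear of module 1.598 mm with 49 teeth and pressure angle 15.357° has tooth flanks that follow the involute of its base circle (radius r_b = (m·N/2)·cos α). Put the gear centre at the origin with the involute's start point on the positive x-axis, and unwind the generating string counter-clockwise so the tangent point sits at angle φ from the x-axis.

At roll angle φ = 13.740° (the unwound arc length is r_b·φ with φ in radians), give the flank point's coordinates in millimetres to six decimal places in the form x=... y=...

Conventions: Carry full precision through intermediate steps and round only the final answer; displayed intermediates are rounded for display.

x=38.823086 y=0.172554

topology: single-mesh involute geometry — m = 1.598, N = 49
pitch radius r_p = m·N/2 = 1.598·49/2 = 39.151000
base radius r_b = r_p·cos α = 39.151000·cos 15.357° = 37.753091
roll angle φ = 13.740° = 0.23980824 rad
x = r_b·(cos φ + φ·sin φ) = 38.823086
y = r_b·(sin φ − φ·cos φ) = 0.172554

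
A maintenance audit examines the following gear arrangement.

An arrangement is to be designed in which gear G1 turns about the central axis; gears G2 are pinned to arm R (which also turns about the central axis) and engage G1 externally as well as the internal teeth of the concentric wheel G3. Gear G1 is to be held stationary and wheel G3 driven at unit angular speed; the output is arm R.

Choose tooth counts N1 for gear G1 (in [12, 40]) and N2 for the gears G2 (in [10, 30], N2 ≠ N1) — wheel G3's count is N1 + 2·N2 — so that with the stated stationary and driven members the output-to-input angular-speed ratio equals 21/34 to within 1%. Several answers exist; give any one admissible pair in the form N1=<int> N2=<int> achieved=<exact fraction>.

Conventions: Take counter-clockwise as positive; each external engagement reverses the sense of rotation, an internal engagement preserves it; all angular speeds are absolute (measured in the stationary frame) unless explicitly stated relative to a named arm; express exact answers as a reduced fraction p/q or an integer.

N1=39 N2=12 achieved=21/34

planetary set to be sized for 21/34 (Willis relation)
Willis with ω_sun = 0: ω_arm/ω_ring = N3/(N1+N3); set equal to 21/34  ⇒  N3/N1 = (21/34)/(1 − 21/34) = 21/13
N3 = N1 + 2·N2  ⇒  N2/N1 = (N3/N1 − 1)/2 = (21/13 − 1)/2 = 4/13
smallest multiple with N1 ≥ 12 and N2 ≥ 10: k = 3  ⇒  N1 = 3·13 = 39, N2 = 3·4 = 12 (N1 ≤ 40, N2 ≤ 30, N2 ≠ N1 ✓), N3 = 39 + 2·12 = 63
check: N3/(N1+N3) with N1 = 39, N3 = 63 gives 21/34; |achieved − target| = 0 ≤ 21/3400 ✓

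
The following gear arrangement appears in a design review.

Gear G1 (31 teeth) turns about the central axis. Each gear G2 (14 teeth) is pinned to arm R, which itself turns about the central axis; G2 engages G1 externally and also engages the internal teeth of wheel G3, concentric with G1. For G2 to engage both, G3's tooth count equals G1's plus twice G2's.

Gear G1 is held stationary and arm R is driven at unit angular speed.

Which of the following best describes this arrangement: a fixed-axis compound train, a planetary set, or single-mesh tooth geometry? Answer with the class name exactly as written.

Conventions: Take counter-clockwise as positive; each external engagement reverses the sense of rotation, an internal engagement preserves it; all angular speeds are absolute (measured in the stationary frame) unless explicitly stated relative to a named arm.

planetary set

class = planetary set [G3 = 31+2·14 = 59; Willis about the carrier]
classification: planetary set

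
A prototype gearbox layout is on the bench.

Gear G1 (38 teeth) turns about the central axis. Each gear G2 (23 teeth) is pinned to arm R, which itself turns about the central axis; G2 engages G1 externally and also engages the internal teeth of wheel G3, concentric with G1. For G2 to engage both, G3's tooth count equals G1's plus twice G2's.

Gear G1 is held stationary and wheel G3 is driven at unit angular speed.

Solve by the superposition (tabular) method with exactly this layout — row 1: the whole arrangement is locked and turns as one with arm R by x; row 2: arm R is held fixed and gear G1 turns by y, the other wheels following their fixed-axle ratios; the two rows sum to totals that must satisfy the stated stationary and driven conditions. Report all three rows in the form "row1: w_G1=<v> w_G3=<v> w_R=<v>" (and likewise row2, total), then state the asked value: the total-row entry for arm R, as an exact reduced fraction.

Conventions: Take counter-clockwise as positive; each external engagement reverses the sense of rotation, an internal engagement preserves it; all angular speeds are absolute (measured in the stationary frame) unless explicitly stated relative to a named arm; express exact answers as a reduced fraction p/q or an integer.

recognized (axles ride arm R): planetary set, 38/23/84 teeth
row 1: whole set turns with the arm by x
row 2: sun turns y, ring = −(38/84)·y, arm 0
boundary: total ω_sun = x + y = 0 and total ω_ring = x − (38/84)·y = 1  ⇒  y = -42/61, x = 42/61
row 2 ring = −(38/84)·(-42/61) = 19/61
totals (row 1 + row 2): sun 42/61 + (-42/61) = 0, ring 42/61 + 19/61 = 1, arm 42/61 + 0 = 42/61
asked cell (total, arm) = 42/61

row1: w_G1=42/61 w_G3=42/61 w_R=42/61
row2: w_G1=-42/61 w_G3=19/61 w_R=0
total: w_G1=0 w_G3=1 w_R=42/61
asked value: 42/61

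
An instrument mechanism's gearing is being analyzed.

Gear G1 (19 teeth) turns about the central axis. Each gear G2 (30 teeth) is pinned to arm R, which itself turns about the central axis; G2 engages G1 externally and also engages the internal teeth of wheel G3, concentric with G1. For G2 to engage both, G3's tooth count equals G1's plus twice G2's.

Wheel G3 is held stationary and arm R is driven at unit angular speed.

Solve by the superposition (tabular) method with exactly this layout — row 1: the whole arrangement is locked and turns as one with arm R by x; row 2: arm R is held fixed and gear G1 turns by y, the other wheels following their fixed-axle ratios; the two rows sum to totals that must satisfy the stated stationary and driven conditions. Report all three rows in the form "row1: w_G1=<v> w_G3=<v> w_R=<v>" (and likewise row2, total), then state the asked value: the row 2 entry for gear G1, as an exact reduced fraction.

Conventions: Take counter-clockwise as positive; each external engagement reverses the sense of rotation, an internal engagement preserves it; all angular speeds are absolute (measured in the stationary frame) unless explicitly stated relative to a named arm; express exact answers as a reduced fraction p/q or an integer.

row1: w_G1=1 w_G3=1 w_R=1
row2: w_G1=79/19 w_G3=-1 w_R=0
total: w_G1=98/19 w_G3=0 w_R=1
asked value: 79/19

recognized (axles ride arm R): planetary set, 19/30/79 teeth
row 1: whole set turns with the arm by x
row 2 (arm held, sun turns y): ω_ring = −(19/79)·y, ω_arm = 0
boundary: total ω_ring = x − (19/79)·y = 0 and total ω_arm = x = 1  ⇒  y = 79/19, x = 1
row 2 ring = −(19/79)·79/19 = -1
totals (row 1 + row 2): sun 1 + 79/19 = 98/19, ring 1 + (-1) = 0, arm 1 + 0 = 1
asked cell (row2, sun) = 79/19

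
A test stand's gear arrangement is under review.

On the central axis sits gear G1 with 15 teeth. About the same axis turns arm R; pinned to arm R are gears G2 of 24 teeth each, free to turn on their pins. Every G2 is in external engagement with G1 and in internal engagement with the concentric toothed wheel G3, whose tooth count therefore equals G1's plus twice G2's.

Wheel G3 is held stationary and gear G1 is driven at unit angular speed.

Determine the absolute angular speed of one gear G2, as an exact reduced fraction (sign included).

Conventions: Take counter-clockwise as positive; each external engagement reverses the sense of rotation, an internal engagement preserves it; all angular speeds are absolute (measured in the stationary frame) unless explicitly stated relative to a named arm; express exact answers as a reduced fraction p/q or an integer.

class = planetary set [G3 = 15+2·24 = 63; Willis about the carrier]
ring teeth: 15 + 2·24 = 63
15(ω_sun−ω_arm) = −63(ω_ring−ω_arm),  ω_ring = 0, ω_sun = 1
15(1−ω_arm) = −63(0−ω_arm)  ⇒  78·ω_arm = 15  ⇒  ω_arm = 5/26
sun–planet mesh: 15·(1−5/26) = −24·(ω_p−ω_arm)  ⇒  ω_p−ω_arm = -105/208
ω_p = 5/26 − 105/208 = -5/16
exact speed ratio = -5/16

-5/16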